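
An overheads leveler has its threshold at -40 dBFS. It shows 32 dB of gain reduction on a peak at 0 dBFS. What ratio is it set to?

Input overshoot = 0 − (-40) = 40 dB.
Output overshoot = 40 − 32 = 8 dB.
Ratio = input overshoot / output overshoot = 40 / 8 = 5.

5:1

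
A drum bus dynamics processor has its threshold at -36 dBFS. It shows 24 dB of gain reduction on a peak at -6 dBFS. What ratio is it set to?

Input overshoot = -6 − (-36) = 30 dB.
Output overshoot = 30 − 24 = 6 dB.
Ratio = input overshoot / output overshoot = 30 / 6 = 5.

5:1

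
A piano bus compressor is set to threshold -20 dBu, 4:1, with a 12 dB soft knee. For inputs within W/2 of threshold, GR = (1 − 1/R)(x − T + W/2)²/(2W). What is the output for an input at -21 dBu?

x − T + W/2 = -21 − (-20) + 6 = 5.
GR = (1 − 1/4) × 5² / 24 = 0.75 × 25 / 24 = 0.78125 dB.
Output = -21 − 0.78125 = -21.78125 dBu.

-21.78125 dBu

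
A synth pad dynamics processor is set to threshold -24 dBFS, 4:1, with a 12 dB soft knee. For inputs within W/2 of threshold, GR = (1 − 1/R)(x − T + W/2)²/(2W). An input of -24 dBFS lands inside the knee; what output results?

-25.125 dBFS

x − T + W/2 = -24 − (-24) + 6 = 6.
GR = (1 − 1/4) × 6² / 24 = 0.75 × 36 / 24 = 1.125 dB.
Output = -24 − 1.125 = -25.125 dBFS.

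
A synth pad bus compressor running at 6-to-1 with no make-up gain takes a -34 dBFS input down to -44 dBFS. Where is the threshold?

-46 dBFS

Let T be the threshold. Output overshoot = (input overshoot)/R, so -44 − T = (-34 − T)/6.
6·(-44 − T) = -34 − T → 5·T = -264 − (-34) = -230.
T = -230/5 = -46 dBFS.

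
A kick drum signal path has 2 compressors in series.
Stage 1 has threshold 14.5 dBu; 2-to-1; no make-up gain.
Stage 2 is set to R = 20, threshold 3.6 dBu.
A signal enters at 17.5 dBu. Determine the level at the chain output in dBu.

Stage 1: 3 dB above 14.5 dBu, reduced 2:1 to 1.5 dB above → 16 dBu.
Stage 2: overshoot 12.4 dB → 12.4/20 = 0.62 dB → 4.22 dBu.

4.22 dBu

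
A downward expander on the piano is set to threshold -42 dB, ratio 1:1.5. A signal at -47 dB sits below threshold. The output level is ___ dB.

The input is 5 dB below the -42 dB threshold.
A 1:1.5 expander multiplies undershoot by 1.5: 5 × 1.5 = 7.5 dB below threshold.
Output = -42 − 7.5 = -49.5 dB.

-49.5 dB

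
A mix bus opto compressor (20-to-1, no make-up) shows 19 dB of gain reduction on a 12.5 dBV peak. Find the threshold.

-7.5 dBV

Gain reduction = 12.5 − (-6.5) = 19 dB; output overshoot = GR / (R − 1) = 19 / 19 = 1 dB.
Threshold = output − output overshoot = -6.5 − 1 = -7.5 dBV.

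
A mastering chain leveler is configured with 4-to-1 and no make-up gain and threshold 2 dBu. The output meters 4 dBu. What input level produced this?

Post-compression overshoot = 4 − 2 = 2 dB.
Before 4:1 compression the overshoot was 2 × 4 = 8 dB, so input = 2 + 8 = 10 dBu.

10 dBu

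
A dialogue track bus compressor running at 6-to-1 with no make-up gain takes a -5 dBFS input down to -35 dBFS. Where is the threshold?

Let T be the threshold. Output overshoot = (input overshoot)/R, so -35 − T = (-5 − T)/6.
6·(-35 − T) = -5 − T → 5·T = -210 − (-5) = -205.
T = -205/5 = -41 dBFS.

-41 dBFS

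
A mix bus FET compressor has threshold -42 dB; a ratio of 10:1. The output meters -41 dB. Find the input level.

The compressed level sits -41 − (-42) = 1 dB over threshold.
Input overshoot = R × output overshoot = 10 dB → input = -42 + 10 = -32 dB.

-32 dB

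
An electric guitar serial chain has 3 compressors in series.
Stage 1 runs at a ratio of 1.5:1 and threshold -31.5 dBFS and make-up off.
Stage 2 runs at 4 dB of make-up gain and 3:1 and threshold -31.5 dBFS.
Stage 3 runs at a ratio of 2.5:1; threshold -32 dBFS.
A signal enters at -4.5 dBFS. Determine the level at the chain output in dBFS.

-27.8 dBFS

Stage 1: overshoot 27 dB → 27/1.5 = 18 dB → -13.5 dBFS.
Stage 2: -13.5 dBFS is 18 dB over -31.5 dBFS; at 3:1 that becomes 6 dB over, giving -25.5 dBFS; +4 dB make-up → -21.5 dBFS.
Stage 3: 10.5 dB above -32 dBFS, reduced 2.5:1 to 4.2 dB above → -27.8 dBFS.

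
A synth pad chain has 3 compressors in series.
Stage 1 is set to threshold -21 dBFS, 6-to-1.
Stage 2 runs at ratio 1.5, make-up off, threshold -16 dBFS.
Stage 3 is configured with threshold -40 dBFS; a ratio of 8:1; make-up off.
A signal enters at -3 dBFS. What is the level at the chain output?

Stage 1: -3 dBFS is 18 dB over -21 dBFS; at 6:1 that becomes 3 dB over, giving -18 dBFS.
Stage 2: -18 dBFS ≤ -16 dBFS, so stage 2 doesn't engage; output -18 dBFS.
Stage 3: 22 dB above -40 dBFS, reduced 8:1 to 2.75 dB above → -37.25 dBFS.

-37.25 dBFS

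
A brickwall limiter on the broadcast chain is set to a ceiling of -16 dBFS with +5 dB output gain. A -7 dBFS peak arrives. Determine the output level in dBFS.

-11 dBFS

At ∞:1, everything above -16 dBFS is held at the ceiling.
Output gain then adds 5 dB: -16 + 5 = -11 dBFS.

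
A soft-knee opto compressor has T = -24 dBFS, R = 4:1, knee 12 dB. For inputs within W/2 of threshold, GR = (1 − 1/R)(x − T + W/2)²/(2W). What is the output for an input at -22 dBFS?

x − T + W/2 = -22 − (-24) + 6 = 8.
GR = (1 − 1/4) × 8² / 24 = 0.75 × 64 / 24 = 2 dB.
Output = -22 − 2 = -24 dBFS.

-24 dBFS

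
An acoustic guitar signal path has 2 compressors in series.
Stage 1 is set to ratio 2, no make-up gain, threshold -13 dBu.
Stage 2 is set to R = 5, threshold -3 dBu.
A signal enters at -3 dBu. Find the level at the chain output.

Stage 1: 10 dB above -13 dBu, reduced 2:1 to 5 dB above → -8 dBu.
Stage 2: -8 dBu is at or below the -3 dBu threshold — no compression; output -8 dBu.

-8 dBu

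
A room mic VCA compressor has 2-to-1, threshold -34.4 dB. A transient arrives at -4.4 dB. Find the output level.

-19.4 dB

Overshoot: -4.4 − (-34.4) = 30 dB.
2:1 compression reduces that to 30/2 = 15 dB over.
Output = -34.4 + 15 = -19.4 dB.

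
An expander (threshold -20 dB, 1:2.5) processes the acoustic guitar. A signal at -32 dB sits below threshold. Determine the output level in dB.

-50 dB

The input is 12 dB below the -20 dB threshold.
A 1:2.5 expander multiplies undershoot by 2.5: 12 × 2.5 = 30 dB below threshold.
Output = -20 − 30 = -50 dB.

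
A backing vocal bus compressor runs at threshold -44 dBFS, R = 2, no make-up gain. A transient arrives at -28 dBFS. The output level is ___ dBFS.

-36 dBFS

The input is 16 dB above the -44 dBFS threshold.
At 2:1 the overshoot is divided by 2, leaving 8 dB above threshold.
Output = -44 + 8 = -36 dBFS.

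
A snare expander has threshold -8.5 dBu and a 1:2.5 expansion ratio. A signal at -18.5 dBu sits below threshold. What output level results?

-33.5 dBu

Below threshold, a 1:2.5 expander applies gain = (2.5−1)×(T − x) of attenuation.
(2.5−1) × 10 = 15 dB, so output = -18.5 − 15 = -33.5 dBu.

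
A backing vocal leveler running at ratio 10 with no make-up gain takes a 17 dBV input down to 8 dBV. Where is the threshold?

Let T be the threshold. Output overshoot = (input overshoot)/R, so 8 − T = (17 − T)/10.
10·(8 − T) = 17 − T → 9·T = 80 − 17 = 63.
T = 63/9 = 7 dBV.

7 dBV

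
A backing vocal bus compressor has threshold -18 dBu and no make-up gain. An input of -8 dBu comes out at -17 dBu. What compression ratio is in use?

10:1

Input overshoot = -8 − (-18) = 10 dB; output overshoot = -17 − (-18) = 1 dB.
Ratio = 10 / 1 = 10.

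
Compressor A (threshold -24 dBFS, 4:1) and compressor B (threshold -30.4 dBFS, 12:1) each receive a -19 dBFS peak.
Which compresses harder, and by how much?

A: 5 dB over, compressed to 1.25 dB over, so 3.75 dB of GR.
B: 11.4 dB over, compressed to 0.95 dB over, so 10.45 dB of GR.
B applies 6.7 dB more gain reduction.

B, by 6.7 dB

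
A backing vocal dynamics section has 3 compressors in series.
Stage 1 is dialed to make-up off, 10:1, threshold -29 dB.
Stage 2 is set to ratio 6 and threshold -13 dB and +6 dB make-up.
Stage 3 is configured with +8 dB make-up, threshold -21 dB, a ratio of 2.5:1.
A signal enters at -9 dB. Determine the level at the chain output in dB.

Stage 1: overshoot 20 dB → 20/10 = 2 dB → -27 dB.
Stage 2: below threshold (-27 ≤ -13); passes unchanged; make-up brings it to -21 dB.
Stage 3: -21 dB is at or below the -21 dB threshold — no compression; make-up brings it to -13 dB.

-13 dB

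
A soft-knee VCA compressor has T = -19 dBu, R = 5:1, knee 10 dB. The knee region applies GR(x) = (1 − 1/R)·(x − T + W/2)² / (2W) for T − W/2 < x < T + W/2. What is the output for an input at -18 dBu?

-19.44 dBu

x − T + W/2 = -18 − (-19) + 5 = 6.
GR = (1 − 1/5) × 6² / 20 = 0.8 × 36 / 20 = 1.44 dB.
Output = -18 − 1.44 = -19.44 dBu.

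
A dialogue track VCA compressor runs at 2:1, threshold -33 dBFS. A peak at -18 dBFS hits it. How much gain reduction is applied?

7.5 dB

Overshoot = -18 − (-33) = 15 dB.
A 2:1 ratio leaves 7.5 dB of that excess.
GR = overshoot in − overshoot out = 15 − 7.5 = 7.5 dB.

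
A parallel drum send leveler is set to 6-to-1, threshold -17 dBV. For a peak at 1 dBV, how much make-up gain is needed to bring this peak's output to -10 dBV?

4 dB

Overshoot 18 dB → 18/6 = 3 dB after compression, so the compressed level is -17 + 3 = -14 dBV.
Make-up = target − compressed = -10 − (-14) = 4 dB.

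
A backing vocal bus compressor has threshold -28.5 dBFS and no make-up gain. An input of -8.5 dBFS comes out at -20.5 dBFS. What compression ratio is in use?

Input overshoot = -8.5 − (-28.5) = 20 dB; output overshoot = -20.5 − (-28.5) = 8 dB.
Ratio = 20 / 8 = 2.5.

2.5:1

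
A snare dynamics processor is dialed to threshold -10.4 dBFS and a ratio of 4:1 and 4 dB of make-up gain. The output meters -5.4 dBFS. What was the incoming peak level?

-6.4 dBFS

Remove make-up: -5.4 − 4 = -9.4 dBFS.
That's 1 dB above the -10.4 dBFS threshold.
Input overshoot = R × output overshoot = 4 dB → input = -10.4 + 4 = -6.4 dBFS.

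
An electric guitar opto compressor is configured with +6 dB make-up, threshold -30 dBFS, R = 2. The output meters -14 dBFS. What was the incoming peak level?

-10 dBFS

Remove make-up: -14 − 6 = -20 dBFS.
The compressed level sits -20 − (-30) = 10 dB over threshold.
Input overshoot = R × output overshoot = 20 dB → input = -30 + 20 = -10 dBFS.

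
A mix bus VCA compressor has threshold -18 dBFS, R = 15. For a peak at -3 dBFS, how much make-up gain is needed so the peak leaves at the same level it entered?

14 dB

The peak compresses to -18 + 15/15 = -17 dBFS.
To reach -3 dBFS requires -3 − (-17) = 14 dB of make-up.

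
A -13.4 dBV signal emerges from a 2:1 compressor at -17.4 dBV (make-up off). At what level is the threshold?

Let T be the threshold. Output overshoot = (input overshoot)/R, so -17.4 − T = (-13.4 − T)/2.
2·(-17.4 − T) = -13.4 − T → 1·T = -34.8 − (-13.4) = -21.4.
T = -21.4/1 = -21.4 dBV.

-21.4 dBV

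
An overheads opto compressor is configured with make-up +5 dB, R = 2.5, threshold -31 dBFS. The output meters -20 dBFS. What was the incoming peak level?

Before make-up, the level was -20 − 5 = -25 dBFS.
Post-compression overshoot = -25 − (-31) = 6 dB.
Input overshoot = R × output overshoot = 15 dB → input = -31 + 15 = -16 dBFS.

-16 dBFS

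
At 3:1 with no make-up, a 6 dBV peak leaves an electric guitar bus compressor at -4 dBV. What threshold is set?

-9 dBV

Let T be the threshold. Output overshoot = (input overshoot)/R, so -4 − T = (6 − T)/3.
3·(-4 − T) = 6 − T → 2·T = -12 − 6 = -18.
T = -18/2 = -9 dBV.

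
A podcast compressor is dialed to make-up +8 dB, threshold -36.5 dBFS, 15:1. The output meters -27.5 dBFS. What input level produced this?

-21.5 dBFS

Remove make-up: -27.5 − 8 = -35.5 dBFS.
That's 1 dB above the -36.5 dBFS threshold.
Input overshoot = R × output overshoot = 15 dB → input = -36.5 + 15 = -21.5 dBFS.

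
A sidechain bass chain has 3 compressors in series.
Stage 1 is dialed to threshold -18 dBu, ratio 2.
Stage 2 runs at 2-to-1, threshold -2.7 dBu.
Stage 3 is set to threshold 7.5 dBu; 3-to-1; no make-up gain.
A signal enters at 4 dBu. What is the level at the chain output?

Stage 1: overshoot 22 dB → 22/2 = 11 dB → -7 dBu.
Stage 2: -7 dBu is at or below the -2.7 dBu threshold — no compression; output -7 dBu.
Stage 3: -7 dBu is at or below the 7.5 dBu threshold — no compression; output -7 dBu.

-7 dBu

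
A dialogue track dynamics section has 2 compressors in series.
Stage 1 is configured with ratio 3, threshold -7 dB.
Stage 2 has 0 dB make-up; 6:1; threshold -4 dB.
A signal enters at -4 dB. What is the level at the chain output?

Stage 1: -4 dB is 3 dB over -7 dB; at 3:1 that becomes 1 dB over, giving -6 dB.
Stage 2: below threshold (-6 ≤ -4); passes unchanged; output -6 dB.

-6 dB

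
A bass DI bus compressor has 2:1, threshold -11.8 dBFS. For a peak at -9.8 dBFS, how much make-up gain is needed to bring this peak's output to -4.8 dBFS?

6 dB

Without make-up, output = threshold + overshoot/2 = -11.8 + 1 = -10.8 dBFS.
Gap to target: 6 dB.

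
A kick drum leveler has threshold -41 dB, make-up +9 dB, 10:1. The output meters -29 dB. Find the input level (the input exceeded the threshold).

Stripping the +9 dB make-up gives -38 dB at the gain stage.
That's 3 dB above the -41 dB threshold.
Input overshoot = R × output overshoot = 30 dB → input = -41 + 30 = -11 dB.

-11 dB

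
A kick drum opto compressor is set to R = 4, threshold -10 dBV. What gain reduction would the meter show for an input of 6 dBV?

12 dB

The signal is 16 dB above threshold.
At 4:1, output sits 16/4 = 4 dB above threshold.
So the signal is attenuated by 16 − 4 = 12 dB.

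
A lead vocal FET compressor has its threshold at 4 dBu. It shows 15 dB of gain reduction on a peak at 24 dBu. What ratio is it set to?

4:1

Input overshoot = 24 − 4 = 20 dB.
Output overshoot = 20 − 15 = 5 dB.
Ratio = input overshoot / output overshoot = 20 / 5 = 4.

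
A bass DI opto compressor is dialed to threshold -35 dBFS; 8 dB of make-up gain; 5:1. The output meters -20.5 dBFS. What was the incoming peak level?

Stripping the +8 dB make-up gives -28.5 dBFS at the gain stage.
That's 6.5 dB above the -35 dBFS threshold.
Input overshoot = R × output overshoot = 32.5 dB → input = -35 + 32.5 = -2.5 dBFS.

-2.5 dBFS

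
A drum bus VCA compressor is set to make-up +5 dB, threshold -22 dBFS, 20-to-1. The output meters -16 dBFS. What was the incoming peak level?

Before make-up, the level was -16 − 5 = -21 dBFS.
That's 1 dB above the -22 dBFS threshold.
Undo the ratio: input overshoot = 1 × 20 = 20 dB, giving input = -2 dBFS.

-2 dBFS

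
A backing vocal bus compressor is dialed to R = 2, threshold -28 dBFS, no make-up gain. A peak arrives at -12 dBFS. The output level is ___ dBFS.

-12 dBFS sits 16 dB over threshold.
The 16 dB excess becomes 8 dB after 2:1 reduction.
So the level is -28 + 8 = -20 dBFS.

-20 dBFS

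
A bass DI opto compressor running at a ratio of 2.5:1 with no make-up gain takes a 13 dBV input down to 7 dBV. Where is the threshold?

3 dBV

Let T be the threshold. Output overshoot = (input overshoot)/R, so 7 − T = (13 − T)/2.5.
2.5·(7 − T) = 13 − T → 1.5·T = 17.5 − 13 = 4.5.
T = 4.5/1.5 = 3 dBV.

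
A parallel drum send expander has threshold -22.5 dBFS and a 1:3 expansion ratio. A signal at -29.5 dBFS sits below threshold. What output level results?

-43.5 dBFS

Undershoot = (-22.5) − (-29.5) = 7 dB.
At 1:3, that expands to 21 dB under threshold.
Output = -22.5 − 21 = -43.5 dBFS.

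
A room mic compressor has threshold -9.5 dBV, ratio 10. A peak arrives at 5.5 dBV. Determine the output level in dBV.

5.5 dBV sits 15 dB over threshold.
The 15 dB excess becomes 1.5 dB after 10:1 reduction.
That puts the output at -8 dBV.

-8 dBV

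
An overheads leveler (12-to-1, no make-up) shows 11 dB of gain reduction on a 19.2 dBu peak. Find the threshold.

7.2 dBu

Input is 12 dB above T (since output overshoot × R = input overshoot: (8.2 − T)·12 = 19.2 − T gives T = 7.2 dBu).
Check: 7.2 + (19.2 − 7.2)/12 = 7.2 + 1 = 8.2 dBu. ✓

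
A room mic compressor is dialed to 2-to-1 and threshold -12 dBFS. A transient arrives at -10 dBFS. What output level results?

-11 dBFS

-10 dBFS sits 2 dB over threshold.
At 2:1 the overshoot is divided by 2, leaving 1 dB above threshold.
Output = -12 + 1 = -11 dBFS.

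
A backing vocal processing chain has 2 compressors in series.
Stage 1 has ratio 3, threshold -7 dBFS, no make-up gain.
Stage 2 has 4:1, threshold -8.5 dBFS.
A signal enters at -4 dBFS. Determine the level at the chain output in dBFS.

Stage 1: 3 dB above -7 dBFS, reduced 3:1 to 1 dB above → -6 dBFS.
Stage 2: overshoot 2.5 dB → 2.5/4 = 0.625 dB → -7.875 dBFS.

-7.875 dBFS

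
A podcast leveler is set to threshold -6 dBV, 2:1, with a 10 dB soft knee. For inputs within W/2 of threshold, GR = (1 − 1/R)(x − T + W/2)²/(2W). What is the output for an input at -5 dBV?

x − T + W/2 = -5 − (-6) + 5 = 6.
GR = (1 − 1/2) × 6² / 20 = 0.5 × 36 / 20 = 0.9 dB.
Output = -5 − 0.9 = -5.9 dBV.

-5.9 dBV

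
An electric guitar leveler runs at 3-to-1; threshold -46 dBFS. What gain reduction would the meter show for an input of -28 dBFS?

-28 dBFS exceeds the threshold by 18 dB.
A 3:1 ratio leaves 6 dB of that excess.
GR = overshoot in − overshoot out = 18 − 6 = 12 dB.

12 dB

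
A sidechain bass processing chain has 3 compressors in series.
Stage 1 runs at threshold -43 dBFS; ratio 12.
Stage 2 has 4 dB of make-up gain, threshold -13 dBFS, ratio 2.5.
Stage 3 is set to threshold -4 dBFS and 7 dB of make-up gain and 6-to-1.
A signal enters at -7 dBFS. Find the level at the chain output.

Stage 1: overshoot 36 dB → 36/12 = 3 dB → -40 dBFS.
Stage 2: below threshold (-40 ≤ -13); passes unchanged; make-up brings it to -36 dBFS.
Stage 3: -36 dBFS ≤ -4 dBFS, so stage 3 doesn't engage; make-up brings it to -29 dBFS.

-29 dBFS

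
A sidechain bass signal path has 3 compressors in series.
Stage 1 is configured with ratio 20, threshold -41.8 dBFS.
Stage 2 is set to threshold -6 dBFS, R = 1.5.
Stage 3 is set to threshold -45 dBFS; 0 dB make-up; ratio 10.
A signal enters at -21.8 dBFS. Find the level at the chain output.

-44.58 dBFS

Stage 1: 20 dB above -41.8 dBFS, reduced 20:1 to 1 dB above → -40.8 dBFS.
Stage 2: below threshold (-40.8 ≤ -6); passes unchanged; output -40.8 dBFS.
Stage 3: overshoot 4.2 dB → 4.2/10 = 0.42 dB → -44.58 dBFS.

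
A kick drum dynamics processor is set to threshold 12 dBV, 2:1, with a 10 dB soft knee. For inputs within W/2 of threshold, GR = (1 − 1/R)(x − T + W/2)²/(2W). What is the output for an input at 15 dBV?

x − T + W/2 = 15 − 12 + 5 = 8.
GR = (1 − 1/2) × 8² / 20 = 0.5 × 64 / 20 = 1.6 dB.
Output = 15 − 1.6 = 13.4 dBV.

13.4 dBV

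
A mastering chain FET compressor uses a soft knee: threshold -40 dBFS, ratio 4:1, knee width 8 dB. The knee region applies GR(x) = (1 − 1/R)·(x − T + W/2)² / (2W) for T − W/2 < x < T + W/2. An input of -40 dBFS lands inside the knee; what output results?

x − T + W/2 = -40 − (-40) + 4 = 4.
GR = (1 − 1/4) × 4² / 16 = 0.75 × 16 / 16 = 0.75 dB.
Output = -40 − 0.75 = -40.75 dBFS.

-40.75 dBFS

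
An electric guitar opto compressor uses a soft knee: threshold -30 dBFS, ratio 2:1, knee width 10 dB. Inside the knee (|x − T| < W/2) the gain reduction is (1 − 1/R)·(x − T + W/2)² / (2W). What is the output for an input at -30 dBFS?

-30.625 dBFS

x − T + W/2 = -30 − (-30) + 5 = 5.
GR = (1 − 1/2) × 5² / 20 = 0.5 × 25 / 20 = 0.625 dB.
Output = -30 − 0.625 = -30.625 dBFS.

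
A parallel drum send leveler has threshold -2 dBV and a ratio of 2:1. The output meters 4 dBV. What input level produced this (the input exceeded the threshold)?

That's 6 dB above the -2 dBV threshold.
Before 2:1 compression the overshoot was 6 × 2 = 12 dB, so input = -2 + 12 = 10 dBV.

10 dBV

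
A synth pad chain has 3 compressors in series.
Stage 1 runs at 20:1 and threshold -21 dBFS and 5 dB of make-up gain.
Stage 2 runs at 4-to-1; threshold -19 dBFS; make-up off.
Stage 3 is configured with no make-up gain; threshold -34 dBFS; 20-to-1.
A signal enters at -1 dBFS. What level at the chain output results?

Stage 1: -1 dBFS is 20 dB over -21 dBFS; at 20:1 that becomes 1 dB over, giving -20 dBFS; +5 dB make-up → -15 dBFS.
Stage 2: -15 dBFS is 4 dB over -19 dBFS; at 4:1 that becomes 1 dB over, giving -18 dBFS.
Stage 3: -18 dBFS is 16 dB over -34 dBFS; at 20:1 that becomes 0.8 dB over, giving -33.2 dBFS.

-33.2 dBFS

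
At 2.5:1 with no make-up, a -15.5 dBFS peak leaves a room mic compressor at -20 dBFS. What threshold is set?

-23 dBFS

Let T be the threshold. Output overshoot = (input overshoot)/R, so -20 − T = (-15.5 − T)/2.5.
2.5·(-20 − T) = -15.5 − T → 1.5·T = -50 − (-15.5) = -34.5.
T = -34.5/1.5 = -23 dBFS.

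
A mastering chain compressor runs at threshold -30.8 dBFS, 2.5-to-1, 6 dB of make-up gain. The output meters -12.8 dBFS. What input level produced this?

Before make-up, the level was -12.8 − 6 = -18.8 dBFS.
That's 12 dB above the -30.8 dBFS threshold.
Before 2.5:1 compression the overshoot was 12 × 2.5 = 30 dB, so input = -30.8 + 30 = -0.8 dBFS.

-0.8 dBFS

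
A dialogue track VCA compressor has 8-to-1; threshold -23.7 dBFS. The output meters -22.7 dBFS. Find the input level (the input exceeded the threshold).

-15.7 dBFS

Post-compression overshoot = -22.7 − (-23.7) = 1 dB.
Before 8:1 compression the overshoot was 1 × 8 = 8 dB, so input = -23.7 + 8 = -15.7 dBFS.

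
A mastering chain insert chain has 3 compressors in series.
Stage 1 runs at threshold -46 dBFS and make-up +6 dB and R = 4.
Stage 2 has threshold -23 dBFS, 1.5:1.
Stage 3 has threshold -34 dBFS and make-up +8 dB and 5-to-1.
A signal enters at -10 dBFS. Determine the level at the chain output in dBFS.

-25.4 dBFS

Stage 1: overshoot 36 dB → 36/4 = 9 dB → -37 dBFS; +6 dB make-up → -31 dBFS.
Stage 2: -31 dBFS is at or below the -23 dBFS threshold — no compression; output -31 dBFS.
Stage 3: -31 dBFS is 3 dB over -34 dBFS; at 5:1 that becomes 0.6 dB over, giving -33.4 dBFS; +8 dB make-up → -25.4 dBFS.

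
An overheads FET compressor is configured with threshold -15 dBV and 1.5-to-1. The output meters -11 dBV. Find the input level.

-9 dBV

The compressed level sits -11 − (-15) = 4 dB over threshold.
Undo the ratio: input overshoot = 4 × 1.5 = 6 dB, giving input = -9 dBV.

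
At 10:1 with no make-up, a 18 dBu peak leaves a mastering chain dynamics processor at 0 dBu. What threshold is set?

Gain reduction = 18 − 0 = 18 dB; output overshoot = GR / (R − 1) = 18 / 9 = 2 dB.
Threshold = output − output overshoot = 0 − 2 = -2 dBu.

-2 dBu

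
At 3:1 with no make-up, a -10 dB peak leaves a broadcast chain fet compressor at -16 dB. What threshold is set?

-19 dB

Input is 9 dB above T (since output overshoot × R = input overshoot: (-16 − T)·3 = -10 − T gives T = -19 dB).
Check: -19 + (-10 − (-19))/3 = -19 + 3 = -16 dB. ✓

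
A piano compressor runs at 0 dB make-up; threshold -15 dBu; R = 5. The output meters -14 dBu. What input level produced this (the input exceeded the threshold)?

That's 1 dB above the -15 dBu threshold.
Before 5:1 compression the overshoot was 1 × 5 = 5 dB, so input = -15 + 5 = -10 dBu.

-10 dBu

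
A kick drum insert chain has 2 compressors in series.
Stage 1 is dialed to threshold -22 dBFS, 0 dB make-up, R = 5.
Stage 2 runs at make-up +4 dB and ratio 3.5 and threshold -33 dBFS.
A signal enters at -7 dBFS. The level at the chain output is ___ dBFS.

-25 dBFS

Stage 1: overshoot 15 dB → 15/5 = 3 dB → -19 dBFS.
Stage 2: -19 dBFS is 14 dB over -33 dBFS; at 3.5:1 that becomes 4 dB over, giving -29 dBFS; +4 dB make-up → -25 dBFS.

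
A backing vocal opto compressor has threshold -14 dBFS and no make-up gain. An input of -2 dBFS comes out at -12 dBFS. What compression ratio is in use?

6:1

Input overshoot = -2 − (-14) = 12 dB; output overshoot = -12 − (-14) = 2 dB.
Ratio = 12 / 2 = 6.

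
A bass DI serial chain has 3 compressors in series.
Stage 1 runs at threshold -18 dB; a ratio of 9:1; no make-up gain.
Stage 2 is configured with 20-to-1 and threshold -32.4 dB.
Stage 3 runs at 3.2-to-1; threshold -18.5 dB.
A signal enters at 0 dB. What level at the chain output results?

-31.58 dB

Stage 1: overshoot 18 dB → 18/9 = 2 dB → -16 dB.
Stage 2: -16 dB is 16.4 dB over -32.4 dB; at 20:1 that becomes 0.82 dB over, giving -31.58 dB.
Stage 3: -31.58 dB is at or below the -18.5 dB threshold — no compression; output -31.58 dB.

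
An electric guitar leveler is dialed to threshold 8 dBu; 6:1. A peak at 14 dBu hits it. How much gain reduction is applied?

5 dB

14 dBu exceeds the threshold by 6 dB.
At 6:1, output sits 6/6 = 1 dB above threshold.
Gain reduction = 6 − 1 = 5 dB.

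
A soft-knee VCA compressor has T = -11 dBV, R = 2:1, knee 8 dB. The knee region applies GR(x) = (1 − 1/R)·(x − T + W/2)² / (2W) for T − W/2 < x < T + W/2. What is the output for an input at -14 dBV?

-14.03125 dBV

x − T + W/2 = -14 − (-11) + 4 = 1.
GR = (1 − 1/2) × 1² / 16 = 0.5 × 1 / 16 = 0.03125 dB.
Output = -14 − 0.03125 = -14.03125 dBV.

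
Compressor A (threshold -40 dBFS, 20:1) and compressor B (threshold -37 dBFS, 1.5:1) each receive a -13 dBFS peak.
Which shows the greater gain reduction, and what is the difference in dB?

A: 27 dB over, compressed to 1.35 dB over, so 25.65 dB of GR.
B: 24 dB over, compressed to 16 dB over, so 8 dB of GR.
Difference: 17.65 dB in favour of A.

A, by 17.65 dB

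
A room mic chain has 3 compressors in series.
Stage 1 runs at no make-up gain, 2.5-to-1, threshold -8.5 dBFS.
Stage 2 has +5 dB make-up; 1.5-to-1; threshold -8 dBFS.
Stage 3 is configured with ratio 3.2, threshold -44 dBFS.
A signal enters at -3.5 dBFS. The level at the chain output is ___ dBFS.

Stage 1: -3.5 dBFS is 5 dB over -8.5 dBFS; at 2.5:1 that becomes 2 dB over, giving -6.5 dBFS.
Stage 2: 1.5 dB above -8 dBFS, reduced 1.5:1 to 1 dB above → -7 dBFS; +5 dB make-up → -2 dBFS.
Stage 3: -2 dBFS is 42 dB over -44 dBFS; at 3.2:1 that becomes 13.125 dB over, giving -30.875 dBFS.

-30.875 dBFS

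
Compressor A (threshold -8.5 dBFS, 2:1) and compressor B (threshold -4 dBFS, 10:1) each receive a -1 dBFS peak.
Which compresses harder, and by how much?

A, by 1.05 dB

A: overshoot 7.5 dB → output overshoot 3.75 dB → GR 3.75 dB.
B: overshoot 3 dB → output overshoot 0.3 dB → GR 2.7 dB.
A applies 1.05 dB more gain reduction.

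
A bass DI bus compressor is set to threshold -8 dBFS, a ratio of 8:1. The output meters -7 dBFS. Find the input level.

0 dBFS

Post-compression overshoot = -7 − (-8) = 1 dB.
Input overshoot = R × output overshoot = 8 dB → input = -8 + 8 = 0 dBFS.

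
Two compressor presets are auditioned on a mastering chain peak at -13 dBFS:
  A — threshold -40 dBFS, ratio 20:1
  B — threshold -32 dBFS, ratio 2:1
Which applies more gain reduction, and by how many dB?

A, by 16.15 dB

A: 27 dB over, compressed to 1.35 dB over, so 25.65 dB of GR.
B: 19 dB over, compressed to 9.5 dB over, so 9.5 dB of GR.
A reduces 16.15 dB more.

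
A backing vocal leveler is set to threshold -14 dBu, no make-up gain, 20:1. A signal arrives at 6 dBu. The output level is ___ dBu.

The input is 20 dB above the -14 dBu threshold.
The 20 dB excess becomes 1 dB after 20:1 reduction.
That puts the output at -13 dBu.

-13 dBu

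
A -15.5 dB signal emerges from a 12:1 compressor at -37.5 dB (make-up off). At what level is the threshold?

Gain reduction = -15.5 − (-37.5) = 22 dB; output overshoot = GR / (R − 1) = 22 / 11 = 2 dB.
Threshold = output − output overshoot = -37.5 − 2 = -39.5 dB.

-39.5 dB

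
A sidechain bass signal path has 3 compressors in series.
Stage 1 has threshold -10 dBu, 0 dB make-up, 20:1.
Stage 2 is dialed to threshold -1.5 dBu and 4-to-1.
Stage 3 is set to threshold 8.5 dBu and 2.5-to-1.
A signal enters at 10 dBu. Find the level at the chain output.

Stage 1: 20 dB above -10 dBu, reduced 20:1 to 1 dB above → -9 dBu.
Stage 2: -9 dBu is at or below the -1.5 dBu threshold — no compression; output -9 dBu.
Stage 3: -9 dBu ≤ 8.5 dBu, so stage 3 doesn't engage; output -9 dBu.

-9 dBu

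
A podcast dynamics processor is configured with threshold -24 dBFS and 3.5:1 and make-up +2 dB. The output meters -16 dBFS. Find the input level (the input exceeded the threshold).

Stripping the +2 dB make-up gives -18 dBFS at the gain stage.
That's 6 dB above the -24 dBFS threshold.
Input overshoot = R × output overshoot = 21 dB → input = -24 + 21 = -3 dBFS.

-3 dBFS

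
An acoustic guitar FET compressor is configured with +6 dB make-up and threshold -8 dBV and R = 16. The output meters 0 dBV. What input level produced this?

24 dBV

Stripping the +6 dB make-up gives -6 dBV at the gain stage.
That's 2 dB above the -8 dBV threshold.
Undo the ratio: input overshoot = 2 × 16 = 32 dB, giving input = 24 dBV.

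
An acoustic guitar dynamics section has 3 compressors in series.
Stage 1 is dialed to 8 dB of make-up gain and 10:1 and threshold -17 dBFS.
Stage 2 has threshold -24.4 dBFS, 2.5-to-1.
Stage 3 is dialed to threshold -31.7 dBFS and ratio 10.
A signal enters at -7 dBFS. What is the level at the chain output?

-30.314 dBFS

Stage 1: 10 dB above -17 dBFS, reduced 10:1 to 1 dB above → -16 dBFS; +8 dB make-up → -8 dBFS.
Stage 2: -8 dBFS is 16.4 dB over -24.4 dBFS; at 2.5:1 that becomes 6.56 dB over, giving -17.84 dBFS.
Stage 3: -17.84 dBFS is 13.86 dB over -31.7 dBFS; at 10:1 that becomes 1.386 dB over, giving -30.314 dBFS.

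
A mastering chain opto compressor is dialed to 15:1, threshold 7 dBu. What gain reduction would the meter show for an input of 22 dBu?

The signal is 15 dB above threshold.
A 15:1 ratio leaves 1 dB of that excess.
So the signal is attenuated by 15 − 1 = 14 dB.

14 dB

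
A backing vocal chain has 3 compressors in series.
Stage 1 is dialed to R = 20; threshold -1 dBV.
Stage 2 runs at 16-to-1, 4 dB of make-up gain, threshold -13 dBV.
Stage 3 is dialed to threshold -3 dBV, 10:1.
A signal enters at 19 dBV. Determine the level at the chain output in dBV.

Stage 1: overshoot 20 dB → 20/20 = 1 dB → 0 dBV.
Stage 2: 0 dBV is 13 dB over -13 dBV; at 16:1 that becomes 0.8125 dB over, giving -12.1875 dBV; +4 dB make-up → -8.1875 dBV.
Stage 3: -8.1875 dBV ≤ -3 dBV, so stage 3 doesn't engage; output -8.1875 dBV.

-8.1875 dBV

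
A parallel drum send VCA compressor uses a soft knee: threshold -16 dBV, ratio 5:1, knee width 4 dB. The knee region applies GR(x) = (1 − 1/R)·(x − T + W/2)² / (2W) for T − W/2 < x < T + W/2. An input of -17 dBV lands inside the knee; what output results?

-17.1 dBV

x − T + W/2 = -17 − (-16) + 2 = 1.
GR = (1 − 1/5) × 1² / 8 = 0.8 × 1 / 8 = 0.1 dB.
Output = -17 − 0.1 = -17.1 dBV.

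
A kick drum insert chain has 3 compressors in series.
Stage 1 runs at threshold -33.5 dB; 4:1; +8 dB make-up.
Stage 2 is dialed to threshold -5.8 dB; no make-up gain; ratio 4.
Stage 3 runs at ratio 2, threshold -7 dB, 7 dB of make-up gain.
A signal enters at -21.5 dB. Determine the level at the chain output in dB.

Stage 1: -21.5 dB is 12 dB over -33.5 dB; at 4:1 that becomes 3 dB over, giving -30.5 dB; +8 dB make-up → -22.5 dB.
Stage 2: -22.5 dB is at or below the -5.8 dB threshold — no compression; output -22.5 dB.
Stage 3: below threshold (-22.5 ≤ -7); passes unchanged; make-up brings it to -15.5 dB.

-15.5 dB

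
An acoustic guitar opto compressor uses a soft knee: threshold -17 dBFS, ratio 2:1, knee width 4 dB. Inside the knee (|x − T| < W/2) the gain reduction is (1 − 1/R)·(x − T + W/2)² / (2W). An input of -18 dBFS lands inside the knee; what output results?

-18.0625 dBFS

x − T + W/2 = -18 − (-17) + 2 = 1.
GR = (1 − 1/2) × 1² / 8 = 0.5 × 1 / 8 = 0.0625 dB.
Output = -18 − 0.0625 = -18.0625 dBFS.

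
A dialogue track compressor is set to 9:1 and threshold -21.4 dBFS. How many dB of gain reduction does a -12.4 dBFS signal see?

The signal is 9 dB above threshold.
After 9:1 compression the overshoot becomes 9/9 = 1 dB.
Gain reduction = 9 − 1 = 8 dB.

8 dB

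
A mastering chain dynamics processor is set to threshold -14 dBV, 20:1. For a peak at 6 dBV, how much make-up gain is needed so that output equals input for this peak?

19 dB

Without make-up, output = threshold + overshoot/20 = -14 + 1 = -13 dBV.
Gap to target: 19 dB.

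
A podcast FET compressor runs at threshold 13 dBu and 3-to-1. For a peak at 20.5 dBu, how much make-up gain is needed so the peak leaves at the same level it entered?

5 dB

Without make-up, output = threshold + overshoot/3 = 13 + 2.5 = 15.5 dBu.
Gap to target: 5 dB.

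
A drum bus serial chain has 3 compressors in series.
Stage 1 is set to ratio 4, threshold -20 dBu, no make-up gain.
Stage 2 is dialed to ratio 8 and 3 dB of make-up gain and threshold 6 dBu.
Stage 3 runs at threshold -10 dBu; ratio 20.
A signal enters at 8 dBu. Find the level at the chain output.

Stage 1: overshoot 28 dB → 28/4 = 7 dB → -13 dBu.
Stage 2: -13 dBu is at or below the 6 dBu threshold — no compression; make-up brings it to -10 dBu.
Stage 3: -10 dBu is at or below the -10 dBu threshold — no compression; output -10 dBu.

-10 dBu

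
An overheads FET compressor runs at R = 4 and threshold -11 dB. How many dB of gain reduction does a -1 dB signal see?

-1 dB exceeds the threshold by 10 dB.
After 4:1 compression the overshoot becomes 10/4 = 2.5 dB.
GR = overshoot in − overshoot out = 10 − 2.5 = 7.5 dB.

7.5 dB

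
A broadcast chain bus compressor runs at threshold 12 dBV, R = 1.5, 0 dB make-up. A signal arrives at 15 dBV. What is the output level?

Overshoot: 15 − 12 = 3 dB.
1.5:1 compression reduces that to 3/1.5 = 2 dB over.
So the level is 12 + 2 = 14 dBV.

14 dBV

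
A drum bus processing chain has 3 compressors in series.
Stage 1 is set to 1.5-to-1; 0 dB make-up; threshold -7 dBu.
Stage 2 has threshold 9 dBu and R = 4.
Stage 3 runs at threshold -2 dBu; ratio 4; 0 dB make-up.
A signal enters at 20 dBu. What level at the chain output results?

Stage 1: 27 dB above -7 dBu, reduced 1.5:1 to 18 dB above → 11 dBu.
Stage 2: 11 dBu is 2 dB over 9 dBu; at 4:1 that becomes 0.5 dB over, giving 9.5 dBu.
Stage 3: 9.5 dBu is 11.5 dB over -2 dBu; at 4:1 that becomes 2.875 dB over, giving 0.875 dBu.

0.875 dBu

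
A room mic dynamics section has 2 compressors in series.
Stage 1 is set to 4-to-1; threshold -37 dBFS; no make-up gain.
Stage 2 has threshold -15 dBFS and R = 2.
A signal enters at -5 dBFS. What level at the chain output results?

-29 dBFS

Stage 1: -5 dBFS is 32 dB over -37 dBFS; at 4:1 that becomes 8 dB over, giving -29 dBFS.
Stage 2: -29 dBFS is at or below the -15 dBFS threshold — no compression; output -29 dBFS.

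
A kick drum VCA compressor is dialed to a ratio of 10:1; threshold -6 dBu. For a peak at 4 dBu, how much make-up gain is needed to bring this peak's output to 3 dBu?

The peak compresses to -6 + 10/10 = -5 dBu.
To reach 3 dBu requires 3 − (-5) = 8 dB of make-up.

8 dB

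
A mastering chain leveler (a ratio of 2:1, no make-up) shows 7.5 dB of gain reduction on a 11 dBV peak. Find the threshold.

-4 dBV

Gain reduction = 11 − 3.5 = 7.5 dB; output overshoot = GR / (R − 1) = 7.5 / 1 = 7.5 dB.
Threshold = output − output overshoot = 3.5 − 7.5 = -4 dBV.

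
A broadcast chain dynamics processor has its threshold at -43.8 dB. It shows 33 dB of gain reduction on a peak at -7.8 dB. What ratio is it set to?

12:1

Input overshoot = -7.8 − (-43.8) = 36 dB.
Output overshoot = 36 − 33 = 3 dB.
Ratio = input overshoot / output overshoot = 36 / 3 = 12.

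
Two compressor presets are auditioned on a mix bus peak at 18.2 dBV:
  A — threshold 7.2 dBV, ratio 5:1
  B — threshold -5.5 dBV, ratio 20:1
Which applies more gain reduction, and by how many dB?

A: GR = 11 − 11/5 = 8.8 dB.
B: GR = 23.7 − 23.7/20 = 22.515 dB.
B reduces 13.715 dB more.

B, by 13.715 dB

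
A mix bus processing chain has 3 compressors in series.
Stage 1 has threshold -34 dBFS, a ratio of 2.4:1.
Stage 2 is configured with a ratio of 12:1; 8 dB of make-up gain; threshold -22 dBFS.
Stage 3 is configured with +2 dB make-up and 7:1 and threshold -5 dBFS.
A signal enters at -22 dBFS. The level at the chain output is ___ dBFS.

Stage 1: 12 dB above -34 dBFS, reduced 2.4:1 to 5 dB above → -29 dBFS.
Stage 2: -29 dBFS ≤ -22 dBFS, so stage 2 doesn't engage; make-up brings it to -21 dBFS.
Stage 3: -21 dBFS is at or below the -5 dBFS threshold — no compression; make-up brings it to -19 dBFS.

-19 dBFS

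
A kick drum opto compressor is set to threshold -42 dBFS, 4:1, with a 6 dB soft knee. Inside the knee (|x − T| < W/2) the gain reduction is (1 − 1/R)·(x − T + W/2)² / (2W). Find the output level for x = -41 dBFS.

-42 dBFS

x − T + W/2 = -41 − (-42) + 3 = 4.
GR = (1 − 1/4) × 4² / 12 = 0.75 × 16 / 12 = 1 dB.
Output = -41 − 1 = -42 dBFS.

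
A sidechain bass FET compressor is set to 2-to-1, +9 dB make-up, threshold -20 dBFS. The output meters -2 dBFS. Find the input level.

Before make-up, the level was -2 − 9 = -11 dBFS.
Post-compression overshoot = -11 − (-20) = 9 dB.
Undo the ratio: input overshoot = 9 × 2 = 18 dB, giving input = -2 dBFS.

-2 dBFS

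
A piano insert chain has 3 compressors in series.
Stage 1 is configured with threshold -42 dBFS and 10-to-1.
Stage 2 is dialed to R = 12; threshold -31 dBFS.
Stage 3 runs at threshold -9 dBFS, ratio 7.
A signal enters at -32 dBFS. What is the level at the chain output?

Stage 1: 10 dB above -42 dBFS, reduced 10:1 to 1 dB above → -41 dBFS.
Stage 2: -41 dBFS ≤ -31 dBFS, so stage 2 doesn't engage; output -41 dBFS.
Stage 3: below threshold (-41 ≤ -9); passes unchanged; output -41 dBFS.

-41 dBFS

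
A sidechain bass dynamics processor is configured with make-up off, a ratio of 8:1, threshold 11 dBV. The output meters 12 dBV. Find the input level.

19 dBV

The compressed level sits 12 − 11 = 1 dB over threshold.
Input overshoot = R × output overshoot = 8 dB → input = 11 + 8 = 19 dBV.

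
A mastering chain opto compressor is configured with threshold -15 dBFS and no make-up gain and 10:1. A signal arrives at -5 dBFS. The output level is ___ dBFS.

-5 dBFS sits 10 dB over threshold.
10:1 compression reduces that to 10/10 = 1 dB over.
Output = -15 + 1 = -14 dBFS.

-14 dBFS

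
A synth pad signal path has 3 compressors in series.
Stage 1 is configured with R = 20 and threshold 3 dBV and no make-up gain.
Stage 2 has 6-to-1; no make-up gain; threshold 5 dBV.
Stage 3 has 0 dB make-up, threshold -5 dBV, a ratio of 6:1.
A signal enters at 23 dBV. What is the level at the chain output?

-3.5 dBV

Stage 1: 20 dB above 3 dBV, reduced 20:1 to 1 dB above → 4 dBV.
Stage 2: below threshold (4 ≤ 5); passes unchanged; output 4 dBV.
Stage 3: 9 dB above -5 dBV, reduced 6:1 to 1.5 dB above → -3.5 dBV.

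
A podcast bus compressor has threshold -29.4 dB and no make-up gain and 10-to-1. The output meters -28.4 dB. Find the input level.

-19.4 dB

The compressed level sits -28.4 − (-29.4) = 1 dB over threshold.
Undo the ratio: input overshoot = 1 × 10 = 10 dB, giving input = -19.4 dB.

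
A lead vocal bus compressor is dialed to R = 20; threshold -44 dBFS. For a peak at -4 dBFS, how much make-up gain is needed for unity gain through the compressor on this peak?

Without make-up, output = threshold + overshoot/20 = -44 + 2 = -42 dBFS.
Gap to target: 38 dB.

38 dB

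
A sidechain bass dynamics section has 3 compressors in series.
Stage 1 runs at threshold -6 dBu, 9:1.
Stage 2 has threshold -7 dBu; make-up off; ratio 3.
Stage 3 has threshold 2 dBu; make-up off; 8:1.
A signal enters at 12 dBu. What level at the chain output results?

Stage 1: overshoot 18 dB → 18/9 = 2 dB → -4 dBu.
Stage 2: 3 dB above -7 dBu, reduced 3:1 to 1 dB above → -6 dBu.
Stage 3: below threshold (-6 ≤ 2); passes unchanged; output -6 dBu.

-6 dBu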